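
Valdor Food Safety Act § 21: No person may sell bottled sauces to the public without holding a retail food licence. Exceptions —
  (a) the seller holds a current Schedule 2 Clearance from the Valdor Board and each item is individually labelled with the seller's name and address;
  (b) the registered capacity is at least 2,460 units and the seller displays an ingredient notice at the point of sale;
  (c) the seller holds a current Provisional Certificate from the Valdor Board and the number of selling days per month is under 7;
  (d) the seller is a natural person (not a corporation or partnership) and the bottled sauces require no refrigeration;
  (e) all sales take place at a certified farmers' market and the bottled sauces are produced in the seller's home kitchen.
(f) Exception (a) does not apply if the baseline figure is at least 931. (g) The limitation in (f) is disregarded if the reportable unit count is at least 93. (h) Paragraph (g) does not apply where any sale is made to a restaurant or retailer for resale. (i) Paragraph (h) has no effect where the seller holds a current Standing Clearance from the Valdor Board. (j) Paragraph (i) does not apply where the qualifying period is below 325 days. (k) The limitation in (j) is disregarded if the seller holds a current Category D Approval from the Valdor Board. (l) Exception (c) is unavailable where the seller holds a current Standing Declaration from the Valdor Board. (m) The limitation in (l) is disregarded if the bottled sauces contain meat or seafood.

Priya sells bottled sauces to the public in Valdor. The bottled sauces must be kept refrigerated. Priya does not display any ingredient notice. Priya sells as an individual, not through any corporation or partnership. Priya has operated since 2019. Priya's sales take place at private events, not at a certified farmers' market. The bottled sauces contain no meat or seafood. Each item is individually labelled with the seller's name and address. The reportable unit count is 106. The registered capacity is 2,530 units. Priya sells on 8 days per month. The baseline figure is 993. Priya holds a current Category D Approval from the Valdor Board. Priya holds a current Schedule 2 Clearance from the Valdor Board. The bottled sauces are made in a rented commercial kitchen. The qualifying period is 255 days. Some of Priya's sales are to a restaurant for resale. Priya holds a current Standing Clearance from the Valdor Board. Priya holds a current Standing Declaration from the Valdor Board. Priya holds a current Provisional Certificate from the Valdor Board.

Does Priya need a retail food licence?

All of (a)'s requirements are met (a current Schedule 2 Clearance is held; items are individually labelled). As to paragraphs (f)–(k): (f) would limit (a) — the baseline figure is 993, meeting the 931 threshold — but (g) sets (f) aside: (g) operates against (f): the reportable unit count is 106, meeting the 93 threshold. (h) operates (some sales are to a restaurant for resale), but is itself disapplied by (i): (i) operates against (h): a current Standing Clearance is held. (j) would limit (i) — the qualifying period is 255 days, below the 325 days limit — but (k) sets (j) aside: (k) operates against (j): a current Category D Approval is held. Exception (a) stands.
Exception (b) fails — no ingredient notice is displayed.
Exception (c) does not apply: the number of selling days per month is 8, not under 7.
Exception (d) requires that the bottled sauces require no refrigeration; but the bottled sauces require refrigeration, so (d) is unavailable.
Exception (e) does not apply: sales are at private events, not a certified farmers' market.

No — exception (a) applies; Priya is not required to hold a retail food licence.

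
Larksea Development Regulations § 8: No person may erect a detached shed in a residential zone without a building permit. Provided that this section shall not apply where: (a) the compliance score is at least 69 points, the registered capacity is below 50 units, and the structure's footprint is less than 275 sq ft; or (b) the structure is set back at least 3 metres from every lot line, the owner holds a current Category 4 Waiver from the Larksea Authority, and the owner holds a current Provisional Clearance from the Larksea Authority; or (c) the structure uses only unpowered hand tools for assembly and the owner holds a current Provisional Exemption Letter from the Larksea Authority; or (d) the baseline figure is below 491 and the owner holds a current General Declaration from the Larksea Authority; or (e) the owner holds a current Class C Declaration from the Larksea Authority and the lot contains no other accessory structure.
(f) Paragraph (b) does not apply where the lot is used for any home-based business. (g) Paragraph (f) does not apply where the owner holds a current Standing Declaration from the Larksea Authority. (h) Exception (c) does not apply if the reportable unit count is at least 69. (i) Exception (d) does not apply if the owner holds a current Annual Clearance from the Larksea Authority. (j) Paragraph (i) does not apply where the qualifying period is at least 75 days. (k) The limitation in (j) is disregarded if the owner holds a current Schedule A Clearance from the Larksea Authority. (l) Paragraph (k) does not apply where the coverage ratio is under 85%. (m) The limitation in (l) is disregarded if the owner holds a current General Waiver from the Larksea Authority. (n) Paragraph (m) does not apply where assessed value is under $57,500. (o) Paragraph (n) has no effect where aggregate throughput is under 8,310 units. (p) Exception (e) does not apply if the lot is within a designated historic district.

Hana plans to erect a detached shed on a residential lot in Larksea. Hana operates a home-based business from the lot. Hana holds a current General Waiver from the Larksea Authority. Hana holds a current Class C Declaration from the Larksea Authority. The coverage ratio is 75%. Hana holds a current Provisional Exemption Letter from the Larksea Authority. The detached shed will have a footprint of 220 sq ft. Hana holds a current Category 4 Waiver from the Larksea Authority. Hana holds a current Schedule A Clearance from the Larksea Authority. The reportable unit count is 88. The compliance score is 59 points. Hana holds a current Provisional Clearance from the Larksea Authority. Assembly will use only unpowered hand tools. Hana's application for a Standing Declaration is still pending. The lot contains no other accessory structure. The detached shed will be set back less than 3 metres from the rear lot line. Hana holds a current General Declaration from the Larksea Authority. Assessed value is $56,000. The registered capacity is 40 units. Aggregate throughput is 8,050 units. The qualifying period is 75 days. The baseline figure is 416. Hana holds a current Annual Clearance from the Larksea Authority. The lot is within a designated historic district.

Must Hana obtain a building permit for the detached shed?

Yes — Hana must obtain a building permit.

Exception (a) does not apply: the compliance score is 59 points, short of 69 points.
Exception (b) fails — the rear setback is under 3 m.
Exception (c)'s conditions are all satisfied: assembly uses only hand tools; a current Provisional Exemption Letter is held. But: (h) applies — the reportable unit count is 88, meeting the 69 threshold. So (c) is unavailable.
All of (d)'s requirements are met (the baseline figure is 416, below the 491 limit; a current General Declaration is held). But applying paragraphs (i)–(o): (i) is engaged — a current Annual Clearance is held. (j) is triggered (the qualifying period is 75 days, meeting the 75 days threshold), but is itself disapplied by (k): (k) is triggered — a current Schedule A Clearance is held. (l) would limit (k) — the coverage ratio is 75%, under the 85% limit — but (m) sets (l) aside: (m) is triggered — a current General Waiver is held. (n) would limit (m) — assessed value is $56,000, under the $57,500 limit — but (o) sets (n) aside: (o) operates against (n): aggregate throughput is 8,050 units, under the 8,310 units limit. (d) is therefore removed.
Exception (e): a current Class C Declaration is held; the lot has no other accessory structure — every condition holds. Turning to paragraph (p): (p) operates against (e): the lot is in a historic district. (e) is therefore removed.
No exception displaces § 8.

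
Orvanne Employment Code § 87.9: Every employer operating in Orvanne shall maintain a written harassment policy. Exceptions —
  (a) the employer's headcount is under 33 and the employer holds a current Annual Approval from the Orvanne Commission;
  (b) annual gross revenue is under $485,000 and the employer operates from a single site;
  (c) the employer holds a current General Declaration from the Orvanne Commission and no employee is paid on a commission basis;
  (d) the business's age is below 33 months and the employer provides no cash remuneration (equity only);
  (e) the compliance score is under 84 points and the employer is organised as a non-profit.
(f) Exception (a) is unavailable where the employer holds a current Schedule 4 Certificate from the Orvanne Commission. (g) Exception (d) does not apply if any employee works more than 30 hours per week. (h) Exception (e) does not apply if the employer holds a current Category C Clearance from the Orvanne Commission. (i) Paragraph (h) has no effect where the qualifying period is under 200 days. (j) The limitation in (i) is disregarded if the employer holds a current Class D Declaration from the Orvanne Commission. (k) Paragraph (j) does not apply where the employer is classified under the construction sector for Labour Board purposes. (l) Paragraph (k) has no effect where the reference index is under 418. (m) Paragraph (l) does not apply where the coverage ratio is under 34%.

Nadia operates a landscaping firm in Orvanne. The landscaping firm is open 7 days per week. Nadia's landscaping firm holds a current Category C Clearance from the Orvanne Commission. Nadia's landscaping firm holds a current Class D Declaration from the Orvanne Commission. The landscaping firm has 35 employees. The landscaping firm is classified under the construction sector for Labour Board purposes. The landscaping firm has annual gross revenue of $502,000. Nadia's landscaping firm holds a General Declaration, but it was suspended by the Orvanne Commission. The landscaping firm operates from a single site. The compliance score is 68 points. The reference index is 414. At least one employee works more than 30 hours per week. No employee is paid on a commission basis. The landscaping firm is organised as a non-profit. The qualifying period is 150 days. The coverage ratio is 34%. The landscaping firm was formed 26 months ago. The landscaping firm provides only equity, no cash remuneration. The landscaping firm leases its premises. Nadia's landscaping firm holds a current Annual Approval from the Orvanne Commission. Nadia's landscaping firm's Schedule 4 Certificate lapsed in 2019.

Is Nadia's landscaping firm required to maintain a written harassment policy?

Exception (a) fails — the employer's headcount is 35, not under 33.
Exception (b) does not apply: annual gross revenue is $502,000, not under $485,000.
Exception (c) does not apply: no current General Declaration is held.
All of (d)'s requirements are met (the business's age is 26 months, below the 33 months limit; remuneration is equity-only). But: (g) operates — at least one employee exceeds 30 hours/week. So (d) is unavailable.
Exception (e): the compliance score is 68 points, under the 84 points limit; the employer is a non-profit — every condition holds. Turning to paragraphs (h)–(m): (h) is engaged — a current Category C Clearance is held. (i) is triggered (the qualifying period is 150 days, under the 200 days limit), but is set aside by (j): (j) operates — a current Class D Declaration is held. (k) would limit (j) — the landscaping firm is classified under the construction sector — but (l) sets (k) aside: (l) operates against (k): the reference index is 414, under the 418 limit. (m), which would lift (l), is not triggered — the coverage ratio is 34%, not under 34%. Exception (e) does not apply.
No exception is made out. Nadia's landscaping firm falls within the general rule.

Yes — Nadia's landscaping firm must maintain a written harassment policy.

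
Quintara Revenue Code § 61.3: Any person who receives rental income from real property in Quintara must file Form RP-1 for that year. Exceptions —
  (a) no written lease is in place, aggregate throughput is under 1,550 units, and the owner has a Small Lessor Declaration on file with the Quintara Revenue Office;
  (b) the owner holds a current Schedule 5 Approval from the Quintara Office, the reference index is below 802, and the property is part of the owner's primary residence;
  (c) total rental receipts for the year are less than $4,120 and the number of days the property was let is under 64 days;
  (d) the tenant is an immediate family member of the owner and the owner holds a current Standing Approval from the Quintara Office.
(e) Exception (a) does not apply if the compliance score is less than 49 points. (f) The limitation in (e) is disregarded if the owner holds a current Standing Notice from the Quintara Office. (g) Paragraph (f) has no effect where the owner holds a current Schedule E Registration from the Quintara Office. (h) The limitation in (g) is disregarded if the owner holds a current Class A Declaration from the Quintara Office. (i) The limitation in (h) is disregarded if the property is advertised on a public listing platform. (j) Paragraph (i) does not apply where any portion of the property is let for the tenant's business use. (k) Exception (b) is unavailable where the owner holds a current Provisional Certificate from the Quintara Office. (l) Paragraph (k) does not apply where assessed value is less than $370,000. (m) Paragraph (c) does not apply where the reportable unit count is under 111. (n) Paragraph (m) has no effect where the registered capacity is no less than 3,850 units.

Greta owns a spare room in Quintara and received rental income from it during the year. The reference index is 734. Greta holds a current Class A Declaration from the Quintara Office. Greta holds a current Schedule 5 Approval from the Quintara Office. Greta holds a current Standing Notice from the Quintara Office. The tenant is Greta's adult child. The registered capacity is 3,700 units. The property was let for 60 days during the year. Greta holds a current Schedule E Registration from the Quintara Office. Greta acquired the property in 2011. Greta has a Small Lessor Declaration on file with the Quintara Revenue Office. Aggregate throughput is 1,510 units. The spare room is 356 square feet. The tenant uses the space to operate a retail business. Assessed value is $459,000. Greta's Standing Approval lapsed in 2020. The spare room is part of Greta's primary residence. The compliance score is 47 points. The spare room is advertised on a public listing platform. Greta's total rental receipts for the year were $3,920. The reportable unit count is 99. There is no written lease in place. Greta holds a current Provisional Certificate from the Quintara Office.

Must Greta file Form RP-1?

No — exception (a) applies; Greta is not required to file Form RP-1.

Exception (a): there is no written lease; aggregate throughput is 1,510 units, under the 1,550 units limit; a Small Lessor Declaration is on file — every condition holds. Under paragraphs (e)–(j): (e) would limit (a) — the compliance score is 47 points, less than the 49 points limit — but (f) sets (e) aside: (f) applies — a current Standing Notice is held. (g) would limit (f) — a current Schedule E Registration is held — but (h) sets (g) aside: (h) applies — a current Class A Declaration is held. (i) operates (the property is publicly advertised), but is itself disapplied by (j): (j) operates against (i): the space is let for business use. Exception (a) stands.
Exception (b): a current Schedule 5 Approval is held; the reference index is 734, below the 802 limit; the spare room is part of the primary residence — every condition holds. But applying paragraphs (k)–(l): (k) operates against (b): a current Provisional Certificate is held. (l), which would lift (k), does not operate here — assessed value is $459,000, not less than $370,000. Exception (b) does not apply.
Exception (c): total rental receipts for the year are $3,920, less than the $4,120 limit; the number of days the property was let is 60 days, under the 64 days limit — every condition holds. However, paragraphs (m)–(n) must be considered: (m) operates — the reportable unit count is 99, under the 111 limit. (n), which would lift (m), is not engaged — the registered capacity is 3,700 units, short of 3,850 units. So (c) is unavailable.
Exception (d) requires that the owner holds a current Standing Approval from the Quintara Office; but there is no Standing Approval in force, so (d) is unavailable.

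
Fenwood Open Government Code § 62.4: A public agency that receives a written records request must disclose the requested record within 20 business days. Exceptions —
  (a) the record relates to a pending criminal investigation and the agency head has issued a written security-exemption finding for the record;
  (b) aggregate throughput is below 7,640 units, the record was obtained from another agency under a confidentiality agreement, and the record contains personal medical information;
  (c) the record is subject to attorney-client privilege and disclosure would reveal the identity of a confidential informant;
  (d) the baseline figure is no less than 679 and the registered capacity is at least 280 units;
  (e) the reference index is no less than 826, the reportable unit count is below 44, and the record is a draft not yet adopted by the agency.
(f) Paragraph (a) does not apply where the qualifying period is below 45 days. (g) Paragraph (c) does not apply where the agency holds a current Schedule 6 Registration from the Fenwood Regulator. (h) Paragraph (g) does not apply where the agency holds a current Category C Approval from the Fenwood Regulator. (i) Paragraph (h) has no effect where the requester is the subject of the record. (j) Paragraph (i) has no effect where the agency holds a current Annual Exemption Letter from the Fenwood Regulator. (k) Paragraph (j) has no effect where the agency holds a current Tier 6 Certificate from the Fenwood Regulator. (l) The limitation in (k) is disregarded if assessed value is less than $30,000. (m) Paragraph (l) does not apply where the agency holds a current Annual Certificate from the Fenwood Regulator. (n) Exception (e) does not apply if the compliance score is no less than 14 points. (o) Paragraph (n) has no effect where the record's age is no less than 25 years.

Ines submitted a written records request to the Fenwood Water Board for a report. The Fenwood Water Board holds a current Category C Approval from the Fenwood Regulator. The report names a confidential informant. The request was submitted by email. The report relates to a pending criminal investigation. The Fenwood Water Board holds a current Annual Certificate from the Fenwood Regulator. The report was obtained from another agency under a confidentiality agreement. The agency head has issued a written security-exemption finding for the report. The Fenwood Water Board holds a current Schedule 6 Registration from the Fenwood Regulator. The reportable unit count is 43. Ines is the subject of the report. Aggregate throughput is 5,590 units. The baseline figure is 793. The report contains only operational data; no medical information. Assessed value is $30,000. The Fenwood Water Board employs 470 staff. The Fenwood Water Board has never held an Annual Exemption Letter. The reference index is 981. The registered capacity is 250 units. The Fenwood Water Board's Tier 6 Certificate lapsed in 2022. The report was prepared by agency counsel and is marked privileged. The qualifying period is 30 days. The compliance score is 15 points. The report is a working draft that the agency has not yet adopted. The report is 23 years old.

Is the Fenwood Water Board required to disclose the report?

All of (a)'s requirements are met (the report relates to a pending investigation; a written security-exemption finding has been issued). However, paragraph (f) must be considered: (f) operates against (a): the qualifying period is 30 days, below the 45 days limit. (a) is therefore removed.
Exception (b) requires that the record contains personal medical information; but the report contains only operational data, so (b) is unavailable.
All of (c)'s requirements are met (the report is privileged; the report names a confidential informant). However, paragraphs (g)–(m) must be considered: (g) operates against (c): a current Schedule 6 Registration is held. (h) is engaged (a current Category C Approval is held), but is itself disapplied by (i): (i) applies — Ines is the subject of the report. (j), which would lift (i), does not operate here — no current Annual Exemption Letter is held. (c) is therefore removed.
Exception (d) requires that the registered capacity is at least 280 units; but the registered capacity is 250 units, short of 280 units, so (d) is unavailable.
Exception (e): the reference index is 981, meeting the 826 threshold; the reportable unit count is 43, below the 44 limit; the report is an unadopted draft — every condition holds. Turning to paragraphs (n)–(o): (n) operates — the compliance score is 15 points, meeting the 14 points threshold. (o), which would lift (n), is not engaged — the record's age is 23 years, short of 25 years. (e) is therefore removed.
No exception applies. The general rule governs.

Yes — the Fenwood Water Board must disclose the report.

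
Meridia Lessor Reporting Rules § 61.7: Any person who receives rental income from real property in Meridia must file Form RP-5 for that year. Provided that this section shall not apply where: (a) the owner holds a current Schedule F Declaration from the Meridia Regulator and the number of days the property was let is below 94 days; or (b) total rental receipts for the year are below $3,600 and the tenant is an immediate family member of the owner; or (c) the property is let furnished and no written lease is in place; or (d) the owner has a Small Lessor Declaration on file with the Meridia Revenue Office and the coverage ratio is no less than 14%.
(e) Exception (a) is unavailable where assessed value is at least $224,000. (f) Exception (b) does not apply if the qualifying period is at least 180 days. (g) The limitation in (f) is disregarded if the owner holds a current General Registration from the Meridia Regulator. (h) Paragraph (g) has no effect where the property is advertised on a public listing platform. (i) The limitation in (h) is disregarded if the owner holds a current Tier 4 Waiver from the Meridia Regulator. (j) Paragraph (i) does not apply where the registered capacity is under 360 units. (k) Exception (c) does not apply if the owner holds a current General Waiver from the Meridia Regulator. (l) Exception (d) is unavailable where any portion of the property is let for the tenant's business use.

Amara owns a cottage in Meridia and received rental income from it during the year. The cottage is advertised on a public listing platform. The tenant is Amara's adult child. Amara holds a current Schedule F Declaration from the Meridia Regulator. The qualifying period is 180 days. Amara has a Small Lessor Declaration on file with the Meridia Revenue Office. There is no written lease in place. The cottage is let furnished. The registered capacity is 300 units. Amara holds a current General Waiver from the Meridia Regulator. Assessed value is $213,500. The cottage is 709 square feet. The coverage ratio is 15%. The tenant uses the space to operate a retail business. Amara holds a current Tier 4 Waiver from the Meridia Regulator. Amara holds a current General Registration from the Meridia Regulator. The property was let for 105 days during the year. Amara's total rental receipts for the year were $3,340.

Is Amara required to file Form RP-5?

Yes — Amara must file Form RP-5.

Exception (a) does not apply: the number of days the property was let is 105 days, not below 94 days.
All of (b)'s requirements are met (total rental receipts for the year are $3,340, below the $3,600 limit; the tenant is an immediate family member). But applying paragraphs (f)–(j): (f) is triggered — the qualifying period is 180 days, meeting the 180 days threshold. (g) would limit (f) — a current General Registration is held — but (h) sets (g) aside: (h) operates against (g): the property is publicly advertised. (i) would limit (h) — a current Tier 4 Waiver is held — but (j) sets (i) aside: (j) operates against (i): the registered capacity is 300 units, under the 360 units limit. So (b) is unavailable.
All of (c)'s requirements are met (the property is let furnished; there is no written lease). But applying paragraph (k): (k) applies — a current General Waiver is held. Exception (c) does not apply.
Exception (d)'s conditions are all satisfied: a Small Lessor Declaration is on file; the coverage ratio is 15%, meeting the 14% threshold. But applying paragraph (l): (l) operates against (d): the space is let for business use. (d) is therefore removed.
None of the exceptions is available; § 61.7 applies in full.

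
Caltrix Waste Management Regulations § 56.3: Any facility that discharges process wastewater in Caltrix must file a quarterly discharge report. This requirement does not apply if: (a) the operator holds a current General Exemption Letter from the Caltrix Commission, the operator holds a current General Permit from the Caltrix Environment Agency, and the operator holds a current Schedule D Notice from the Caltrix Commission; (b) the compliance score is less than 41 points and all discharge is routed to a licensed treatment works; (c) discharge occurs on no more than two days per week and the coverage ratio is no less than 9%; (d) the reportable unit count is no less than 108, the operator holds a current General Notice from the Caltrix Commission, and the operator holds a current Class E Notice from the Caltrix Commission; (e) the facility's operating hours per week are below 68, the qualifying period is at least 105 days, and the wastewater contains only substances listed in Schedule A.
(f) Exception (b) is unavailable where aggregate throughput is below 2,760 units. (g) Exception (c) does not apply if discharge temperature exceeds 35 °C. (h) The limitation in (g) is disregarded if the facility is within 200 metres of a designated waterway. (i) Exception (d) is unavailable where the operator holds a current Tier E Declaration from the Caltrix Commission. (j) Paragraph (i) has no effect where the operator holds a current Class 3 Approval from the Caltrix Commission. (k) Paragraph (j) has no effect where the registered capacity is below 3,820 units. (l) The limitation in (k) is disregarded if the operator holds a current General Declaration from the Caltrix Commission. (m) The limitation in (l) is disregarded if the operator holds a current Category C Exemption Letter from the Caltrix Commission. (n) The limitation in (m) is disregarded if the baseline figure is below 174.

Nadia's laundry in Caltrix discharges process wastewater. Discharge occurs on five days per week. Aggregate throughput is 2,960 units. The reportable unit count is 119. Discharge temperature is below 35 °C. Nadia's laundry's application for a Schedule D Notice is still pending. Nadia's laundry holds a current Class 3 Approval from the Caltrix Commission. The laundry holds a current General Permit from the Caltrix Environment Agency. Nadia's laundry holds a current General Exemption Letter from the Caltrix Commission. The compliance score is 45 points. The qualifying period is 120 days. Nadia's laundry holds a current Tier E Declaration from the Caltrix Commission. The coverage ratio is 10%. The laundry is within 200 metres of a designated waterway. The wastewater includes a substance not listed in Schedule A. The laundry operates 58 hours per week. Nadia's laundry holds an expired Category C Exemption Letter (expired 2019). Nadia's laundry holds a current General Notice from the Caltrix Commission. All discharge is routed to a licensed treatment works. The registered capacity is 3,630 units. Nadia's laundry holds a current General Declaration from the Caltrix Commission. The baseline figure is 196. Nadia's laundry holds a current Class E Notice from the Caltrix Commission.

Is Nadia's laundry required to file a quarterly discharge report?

Exception (a) requires that the operator holds a current Schedule D Notice from the Caltrix Commission; but no current Schedule D Notice is held, so (a) is unavailable.
Exception (b) requires that the compliance score is less than 41 points; but the compliance score is 45 points, not less than 41 points, so (b) is unavailable.
Exception (c) does not apply: discharge occurs on five days per week.
Exception (d) is satisfied on its face — the reportable unit count is 119, meeting the 108 threshold; a current General Notice is held; a current Class E Notice is held. Applying paragraphs (i)–(n): (i) is engaged (a current Tier E Declaration is held), but is displaced by (j): (j) operates against (i): a current Class 3 Approval is held. (k) operates (the registered capacity is 3,630 units, below the 3,820 units limit), but is set aside by (l): (l) operates against (k): a current General Declaration is held. (m), which would lift (l), is not engaged — no current Category C Exemption Letter is held. So (d) applies.
Exception (e) requires that the wastewater contains only substances listed in Schedule A; but the wastewater includes a non-Schedule-A substance, so (e) is unavailable.

No — exception (d) applies; Nadia's laundry is not required to file a quarterly discharge report.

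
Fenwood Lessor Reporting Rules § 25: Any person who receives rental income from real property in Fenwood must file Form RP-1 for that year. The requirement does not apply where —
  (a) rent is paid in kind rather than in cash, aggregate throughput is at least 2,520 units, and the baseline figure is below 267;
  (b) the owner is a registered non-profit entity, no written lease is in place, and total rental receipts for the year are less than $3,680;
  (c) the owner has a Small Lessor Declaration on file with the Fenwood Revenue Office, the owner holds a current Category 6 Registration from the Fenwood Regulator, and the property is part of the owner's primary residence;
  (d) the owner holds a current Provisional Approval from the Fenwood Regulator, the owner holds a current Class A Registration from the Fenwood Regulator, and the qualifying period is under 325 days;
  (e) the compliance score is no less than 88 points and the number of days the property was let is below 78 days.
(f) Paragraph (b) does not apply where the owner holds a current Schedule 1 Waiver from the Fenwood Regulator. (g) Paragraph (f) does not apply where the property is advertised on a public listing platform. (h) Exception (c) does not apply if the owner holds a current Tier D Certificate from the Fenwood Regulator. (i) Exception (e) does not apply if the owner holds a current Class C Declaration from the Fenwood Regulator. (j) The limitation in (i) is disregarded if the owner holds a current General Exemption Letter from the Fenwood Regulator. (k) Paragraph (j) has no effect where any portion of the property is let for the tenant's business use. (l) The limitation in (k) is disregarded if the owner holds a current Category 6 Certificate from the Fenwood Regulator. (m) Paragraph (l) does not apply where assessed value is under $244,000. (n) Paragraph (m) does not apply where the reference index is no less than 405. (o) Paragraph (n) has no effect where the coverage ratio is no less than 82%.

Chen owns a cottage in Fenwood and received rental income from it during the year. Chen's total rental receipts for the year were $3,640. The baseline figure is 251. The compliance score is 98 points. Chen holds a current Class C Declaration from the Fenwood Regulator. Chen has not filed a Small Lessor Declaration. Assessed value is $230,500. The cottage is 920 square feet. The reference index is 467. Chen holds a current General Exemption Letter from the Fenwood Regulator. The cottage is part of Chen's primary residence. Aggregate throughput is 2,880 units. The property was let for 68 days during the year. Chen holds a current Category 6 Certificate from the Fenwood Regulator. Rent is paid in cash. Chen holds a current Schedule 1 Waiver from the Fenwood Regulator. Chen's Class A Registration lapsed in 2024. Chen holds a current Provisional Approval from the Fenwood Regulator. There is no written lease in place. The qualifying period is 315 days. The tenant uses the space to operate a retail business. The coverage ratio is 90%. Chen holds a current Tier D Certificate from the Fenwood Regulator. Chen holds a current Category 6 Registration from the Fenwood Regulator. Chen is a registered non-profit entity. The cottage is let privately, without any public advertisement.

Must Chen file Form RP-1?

Exception (a) does not apply: rent is paid in cash.
Exception (b): Chen is a registered non-profit; there is no written lease; total rental receipts for the year are $3,640, less than the $3,680 limit — every condition holds. However, paragraphs (f)–(g) must be considered: (f) operates against (b): a current Schedule 1 Waiver is held. (g), which would lift (f), is not engaged — the property is let privately without advertisement. Exception (b) does not apply.
Exception (c) fails — no Small Lessor Declaration is on file.
Exception (d) fails — there is no Class A Registration in force.
Exception (e): the compliance score is 98 points, meeting the 88 points threshold; the number of days the property was let is 68 days, below the 78 days limit — every condition holds. Turning to paragraphs (i)–(o): (i) is engaged — a current Class C Declaration is held. (j) would limit (i) — a current General Exemption Letter is held — but (k) sets (j) aside: (k) operates against (j): the space is let for business use. (l) would limit (k) — a current Category 6 Certificate is held — but (m) sets (l) aside: (m) is triggered — assessed value is $230,500, under the $244,000 limit. (n) would limit (m) — the reference index is 467, meeting the 405 threshold — but (o) sets (n) aside: (o) operates against (n): the coverage ratio is 90%, meeting the 82% threshold. So (e) is unavailable.
Every exception is unavailable, so the rule governs.

Yes — Chen must file Form RP-1.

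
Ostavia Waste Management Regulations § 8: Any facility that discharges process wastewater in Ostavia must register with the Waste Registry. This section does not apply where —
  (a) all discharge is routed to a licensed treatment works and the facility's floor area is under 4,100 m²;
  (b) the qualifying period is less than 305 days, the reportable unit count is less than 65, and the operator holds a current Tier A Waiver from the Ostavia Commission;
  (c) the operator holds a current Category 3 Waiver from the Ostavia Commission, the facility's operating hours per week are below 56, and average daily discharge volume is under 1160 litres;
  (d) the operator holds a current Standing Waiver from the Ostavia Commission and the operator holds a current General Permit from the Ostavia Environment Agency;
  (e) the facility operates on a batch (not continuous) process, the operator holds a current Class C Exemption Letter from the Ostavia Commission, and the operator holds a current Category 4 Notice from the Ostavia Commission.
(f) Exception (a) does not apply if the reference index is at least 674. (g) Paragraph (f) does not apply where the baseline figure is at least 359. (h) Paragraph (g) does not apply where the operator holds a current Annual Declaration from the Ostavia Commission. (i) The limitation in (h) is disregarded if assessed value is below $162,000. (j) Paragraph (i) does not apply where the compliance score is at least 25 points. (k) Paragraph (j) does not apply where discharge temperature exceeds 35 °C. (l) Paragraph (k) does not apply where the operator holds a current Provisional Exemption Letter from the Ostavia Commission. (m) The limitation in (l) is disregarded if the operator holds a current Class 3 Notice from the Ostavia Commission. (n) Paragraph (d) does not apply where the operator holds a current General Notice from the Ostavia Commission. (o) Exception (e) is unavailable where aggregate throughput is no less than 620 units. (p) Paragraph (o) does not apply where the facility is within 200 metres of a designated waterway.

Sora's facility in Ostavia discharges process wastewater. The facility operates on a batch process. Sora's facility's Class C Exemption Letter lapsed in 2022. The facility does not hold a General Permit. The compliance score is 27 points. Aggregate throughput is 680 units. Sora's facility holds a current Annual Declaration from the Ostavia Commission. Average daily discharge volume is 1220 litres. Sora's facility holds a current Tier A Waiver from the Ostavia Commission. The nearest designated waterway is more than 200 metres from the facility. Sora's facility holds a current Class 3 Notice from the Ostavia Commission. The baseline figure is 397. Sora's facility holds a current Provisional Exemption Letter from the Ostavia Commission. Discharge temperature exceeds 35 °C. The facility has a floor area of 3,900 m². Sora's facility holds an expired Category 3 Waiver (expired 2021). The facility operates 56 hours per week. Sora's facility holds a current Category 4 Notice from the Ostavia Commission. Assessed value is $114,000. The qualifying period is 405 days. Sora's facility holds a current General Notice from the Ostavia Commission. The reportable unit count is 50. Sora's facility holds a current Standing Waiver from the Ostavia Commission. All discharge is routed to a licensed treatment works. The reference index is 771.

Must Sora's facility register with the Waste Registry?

Exception (a): discharge is routed to a licensed treatment works; the facility's floor area is 3,900 m², under the 4,100 m² limit — every condition holds. As to paragraphs (f)–(m): (f) is engaged (the reference index is 771, meeting the 674 threshold), but is set aside by (g): (g) operates against (f): the baseline figure is 397, meeting the 359 threshold. (h) would limit (g) — a current Annual Declaration is held — but (i) sets (h) aside: (i) operates against (h): assessed value is $114,000, below the $162,000 limit. (j) is triggered (the compliance score is 27 points, meeting the 25 points threshold), but is displaced by (k): (k) is triggered — discharge temperature exceeds 35 °C. (l) would limit (k) — a current Provisional Exemption Letter is held — but (m) sets (l) aside: (m) is engaged — a current Class 3 Notice is held. So (a) applies.
Exception (b) fails — the qualifying period is 405 days, not less than 305 days.
Exception (c) does not apply: the Category 3 Waiver is not current.
Exception (d) requires that the operator holds a current General Permit from the Ostavia Environment Agency; but no General Permit is held, so (d) is unavailable.
Exception (e) requires that the operator holds a current Class C Exemption Letter from the Ostavia Commission; but no current Class C Exemption Letter is held, so (e) is unavailable.

No — exception (a) applies; Sora's facility is not required to register with the Waste Registry.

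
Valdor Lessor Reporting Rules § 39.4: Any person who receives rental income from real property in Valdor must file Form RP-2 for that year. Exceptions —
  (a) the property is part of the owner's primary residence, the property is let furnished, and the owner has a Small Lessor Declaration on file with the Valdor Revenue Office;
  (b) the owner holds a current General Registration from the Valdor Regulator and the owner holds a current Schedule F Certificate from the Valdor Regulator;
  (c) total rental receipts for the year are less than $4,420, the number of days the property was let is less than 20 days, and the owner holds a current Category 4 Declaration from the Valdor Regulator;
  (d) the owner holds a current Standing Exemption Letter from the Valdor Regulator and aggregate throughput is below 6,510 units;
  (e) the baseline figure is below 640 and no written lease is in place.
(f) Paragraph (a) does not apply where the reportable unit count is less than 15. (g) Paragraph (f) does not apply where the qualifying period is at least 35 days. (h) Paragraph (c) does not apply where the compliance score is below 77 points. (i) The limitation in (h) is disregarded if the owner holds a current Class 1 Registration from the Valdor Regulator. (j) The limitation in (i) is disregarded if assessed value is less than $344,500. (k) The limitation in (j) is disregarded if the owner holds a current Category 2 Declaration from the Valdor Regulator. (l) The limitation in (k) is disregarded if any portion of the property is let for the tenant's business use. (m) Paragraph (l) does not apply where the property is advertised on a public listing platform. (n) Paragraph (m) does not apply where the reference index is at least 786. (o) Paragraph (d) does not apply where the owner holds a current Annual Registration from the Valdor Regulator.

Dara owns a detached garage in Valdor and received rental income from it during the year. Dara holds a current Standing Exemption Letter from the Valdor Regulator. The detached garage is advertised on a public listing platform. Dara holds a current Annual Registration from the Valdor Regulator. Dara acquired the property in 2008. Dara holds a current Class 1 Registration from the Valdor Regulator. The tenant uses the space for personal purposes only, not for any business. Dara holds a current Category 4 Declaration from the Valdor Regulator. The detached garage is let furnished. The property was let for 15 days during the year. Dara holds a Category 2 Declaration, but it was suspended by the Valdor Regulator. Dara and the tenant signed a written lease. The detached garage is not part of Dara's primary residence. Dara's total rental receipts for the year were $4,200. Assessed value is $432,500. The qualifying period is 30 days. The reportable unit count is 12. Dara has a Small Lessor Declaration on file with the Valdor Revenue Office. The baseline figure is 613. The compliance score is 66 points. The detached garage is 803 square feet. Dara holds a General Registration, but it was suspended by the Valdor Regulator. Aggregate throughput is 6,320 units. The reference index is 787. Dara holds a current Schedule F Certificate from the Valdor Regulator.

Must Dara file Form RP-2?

Exception (a) fails — the detached garage is not part of the primary residence.
Exception (b) requires that the owner holds a current General Registration from the Valdor Regulator; but no current General Registration is held, so (b) is unavailable.
Exception (c) is satisfied on its face — total rental receipts for the year are $4,200, less than the $4,420 limit; the number of days the property was let is 15 days, less than the 20 days limit; a current Category 4 Declaration is held. Considering the limiting provisions: (h) would limit (c) — the compliance score is 66 points, below the 77 points limit — but (i) sets (h) aside: (i) operates — a current Class 1 Registration is held. (j) does not operate here (assessed value is $432,500, not less than $344,500), so (i) stands. Exception (c) stands.
Exception (d)'s conditions are all satisfied: a current Standing Exemption Letter is held; aggregate throughput is 6,320 units, below the 6,510 units limit. However, paragraph (o) must be considered: (o) applies — a current Annual Registration is held. So (d) is unavailable.
Exception (e) requires that no written lease is in place; but a written lease is in place, so (e) is unavailable.

No — exception (c) applies; Dara is not required to file Form RP-2.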